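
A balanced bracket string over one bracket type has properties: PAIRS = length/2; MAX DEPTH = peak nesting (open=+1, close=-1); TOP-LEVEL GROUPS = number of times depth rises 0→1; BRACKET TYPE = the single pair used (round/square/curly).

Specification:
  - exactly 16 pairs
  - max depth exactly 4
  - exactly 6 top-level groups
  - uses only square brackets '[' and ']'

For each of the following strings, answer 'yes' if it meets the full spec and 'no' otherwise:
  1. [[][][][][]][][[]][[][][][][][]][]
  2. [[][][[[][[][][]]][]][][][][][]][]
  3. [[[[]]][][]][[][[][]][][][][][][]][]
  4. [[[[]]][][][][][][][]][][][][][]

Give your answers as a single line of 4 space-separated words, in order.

String 1 '[[][][][][]][][[]][[][][][][][]][]': depth seq [1 2 1 2 1 2 1 2 1 2 1 0 1 0 1 2 1 0 1 2 1 2 1 2 1 2 1 2 1 2 1 0 1 0]
  -> pairs=17 depth=2 groups=5 -> no
String 2 '[[][][[[][[][][]]][]][][][][][]][]': depth seq [1 2 1 2 1 2 3 4 3 4 5 4 5 4 5 4 3 2 3 2 1 2 1 2 1 2 1 2 1 2 1 0 1 0]
  -> pairs=17 depth=5 groups=2 -> no
String 3 '[[[[]]][][]][[][[][]][][][][][][]][]': depth seq [1 2 3 4 3 2 1 2 1 2 1 0 1 2 1 2 3 2 3 2 1 2 1 2 1 2 1 2 1 2 1 2 1 0 1 0]
  -> pairs=18 depth=4 groups=3 -> no
String 4 '[[[[]]][][][][][][][]][][][][][]': depth seq [1 2 3 4 3 2 1 2 1 2 1 2 1 2 1 2 1 2 1 2 1 0 1 0 1 0 1 0 1 0 1 0]
  -> pairs=16 depth=4 groups=6 -> yes

Answer: no no no yes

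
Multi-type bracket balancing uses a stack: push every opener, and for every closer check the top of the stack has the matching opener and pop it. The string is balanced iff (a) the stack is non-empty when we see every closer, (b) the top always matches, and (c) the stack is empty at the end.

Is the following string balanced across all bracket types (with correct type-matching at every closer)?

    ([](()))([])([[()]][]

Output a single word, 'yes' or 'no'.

Answer: no

Derivation:
pos 0: push '('; stack = (
pos 1: push '['; stack = ([
pos 2: ']' matches '['; pop; stack = (
pos 3: push '('; stack = ((
pos 4: push '('; stack = (((
pos 5: ')' matches '('; pop; stack = ((
pos 6: ')' matches '('; pop; stack = (
pos 7: ')' matches '('; pop; stack = (empty)
pos 8: push '('; stack = (
pos 9: push '['; stack = ([
pos 10: ']' matches '['; pop; stack = (
pos 11: ')' matches '('; pop; stack = (empty)
pos 12: push '('; stack = (
pos 13: push '['; stack = ([
pos 14: push '['; stack = ([[
pos 15: push '('; stack = ([[(
pos 16: ')' matches '('; pop; stack = ([[
pos 17: ']' matches '['; pop; stack = ([
pos 18: ']' matches '['; pop; stack = (
pos 19: push '['; stack = ([
pos 20: ']' matches '['; pop; stack = (
end: stack still non-empty (() → INVALID
Verdict: unclosed openers at end: ( → no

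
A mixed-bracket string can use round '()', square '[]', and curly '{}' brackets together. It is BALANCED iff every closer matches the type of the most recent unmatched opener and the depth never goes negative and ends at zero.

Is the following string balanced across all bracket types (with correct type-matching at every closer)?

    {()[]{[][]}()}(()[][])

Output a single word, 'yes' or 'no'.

Answer: yes

Derivation:
pos 0: push '{'; stack = {
pos 1: push '('; stack = {(
pos 2: ')' matches '('; pop; stack = {
pos 3: push '['; stack = {[
pos 4: ']' matches '['; pop; stack = {
pos 5: push '{'; stack = {{
pos 6: push '['; stack = {{[
pos 7: ']' matches '['; pop; stack = {{
pos 8: push '['; stack = {{[
pos 9: ']' matches '['; pop; stack = {{
pos 10: '}' matches '{'; pop; stack = {
pos 11: push '('; stack = {(
pos 12: ')' matches '('; pop; stack = {
pos 13: '}' matches '{'; pop; stack = (empty)
pos 14: push '('; stack = (
pos 15: push '('; stack = ((
pos 16: ')' matches '('; pop; stack = (
pos 17: push '['; stack = ([
pos 18: ']' matches '['; pop; stack = (
pos 19: push '['; stack = ([
pos 20: ']' matches '['; pop; stack = (
pos 21: ')' matches '('; pop; stack = (empty)
end: stack empty → VALID
Verdict: properly nested → yes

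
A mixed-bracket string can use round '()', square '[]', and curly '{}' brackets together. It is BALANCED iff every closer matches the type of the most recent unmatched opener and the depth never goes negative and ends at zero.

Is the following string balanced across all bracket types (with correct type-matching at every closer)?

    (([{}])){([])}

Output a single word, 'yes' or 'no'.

pos 0: push '('; stack = (
pos 1: push '('; stack = ((
pos 2: push '['; stack = (([
pos 3: push '{'; stack = (([{
pos 4: '}' matches '{'; pop; stack = (([
pos 5: ']' matches '['; pop; stack = ((
pos 6: ')' matches '('; pop; stack = (
pos 7: ')' matches '('; pop; stack = (empty)
pos 8: push '{'; stack = {
pos 9: push '('; stack = {(
pos 10: push '['; stack = {([
pos 11: ']' matches '['; pop; stack = {(
pos 12: ')' matches '('; pop; stack = {
pos 13: '}' matches '{'; pop; stack = (empty)
end: stack empty → VALID
Verdict: properly nested → yes

Answer: yes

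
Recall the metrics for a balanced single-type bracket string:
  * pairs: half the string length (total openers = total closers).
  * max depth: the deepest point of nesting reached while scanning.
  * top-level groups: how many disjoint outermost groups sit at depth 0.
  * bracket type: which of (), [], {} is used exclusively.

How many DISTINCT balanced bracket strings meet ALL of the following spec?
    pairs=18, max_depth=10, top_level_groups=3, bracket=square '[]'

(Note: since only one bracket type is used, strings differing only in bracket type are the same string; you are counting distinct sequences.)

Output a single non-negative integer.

Spec: pairs=18 depth=10 groups=3
Count(depth <= 10) = 93883872
Count(depth <= 9) = 92668920
Count(depth == 10) = 93883872 - 92668920 = 1214952

Answer: 1214952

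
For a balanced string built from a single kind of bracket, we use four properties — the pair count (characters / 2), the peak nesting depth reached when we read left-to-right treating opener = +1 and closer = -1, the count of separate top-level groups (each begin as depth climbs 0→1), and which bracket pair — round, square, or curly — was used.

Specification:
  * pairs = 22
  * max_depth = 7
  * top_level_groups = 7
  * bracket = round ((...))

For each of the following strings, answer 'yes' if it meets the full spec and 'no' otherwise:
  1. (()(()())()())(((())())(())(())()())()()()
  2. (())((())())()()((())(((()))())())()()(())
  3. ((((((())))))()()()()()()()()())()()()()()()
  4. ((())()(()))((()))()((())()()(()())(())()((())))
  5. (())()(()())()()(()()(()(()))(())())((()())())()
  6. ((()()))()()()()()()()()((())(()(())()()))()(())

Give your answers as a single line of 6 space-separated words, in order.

String 1 '(()(()())()())(((())())(())(())()())()()()': depth seq [1 2 1 2 3 2 3 2 1 2 1 2 1 0 1 2 3 4 3 2 3 2 1 2 3 2 1 2 3 2 1 2 1 2 1 0 1 0 1 0 1 0]
  -> pairs=21 depth=4 groups=5 -> no
String 2 '(())((())())()()((())(((()))())())()()(())': depth seq [1 2 1 0 1 2 3 2 1 2 1 0 1 0 1 0 1 2 3 2 1 2 3 4 5 4 3 2 3 2 1 2 1 0 1 0 1 0 1 2 1 0]
  -> pairs=21 depth=5 groups=8 -> no
String 3 '((((((())))))()()()()()()()()())()()()()()()': depth seq [1 2 3 4 5 6 7 6 5 4 3 2 1 2 1 2 1 2 1 2 1 2 1 2 1 2 1 2 1 2 1 0 1 0 1 0 1 0 1 0 1 0 1 0]
  -> pairs=22 depth=7 groups=7 -> yes
String 4 '((())()(()))((()))()((())()()(()())(())()((())))': depth seq [1 2 3 2 1 2 1 2 3 2 1 0 1 2 3 2 1 0 1 0 1 2 3 2 1 2 1 2 1 2 3 2 3 2 1 2 3 2 1 2 1 2 3 4 3 2 1 0]
  -> pairs=24 depth=4 groups=4 -> no
String 5 '(())()(()())()()(()()(()(()))(())())((()())())()': depth seq [1 2 1 0 1 0 1 2 1 2 1 0 1 0 1 0 1 2 1 2 1 2 3 2 3 4 3 2 1 2 3 2 1 2 1 0 1 2 3 2 3 2 1 2 1 0 1 0]
  -> pairs=24 depth=4 groups=8 -> no
String 6 '((()()))()()()()()()()()((())(()(())()()))()(())': depth seq [1 2 3 2 3 2 1 0 1 0 1 0 1 0 1 0 1 0 1 0 1 0 1 0 1 2 3 2 1 2 3 2 3 4 3 2 3 2 3 2 1 0 1 0 1 2 1 0]
  -> pairs=24 depth=4 groups=12 -> no

Answer: no no yes no no no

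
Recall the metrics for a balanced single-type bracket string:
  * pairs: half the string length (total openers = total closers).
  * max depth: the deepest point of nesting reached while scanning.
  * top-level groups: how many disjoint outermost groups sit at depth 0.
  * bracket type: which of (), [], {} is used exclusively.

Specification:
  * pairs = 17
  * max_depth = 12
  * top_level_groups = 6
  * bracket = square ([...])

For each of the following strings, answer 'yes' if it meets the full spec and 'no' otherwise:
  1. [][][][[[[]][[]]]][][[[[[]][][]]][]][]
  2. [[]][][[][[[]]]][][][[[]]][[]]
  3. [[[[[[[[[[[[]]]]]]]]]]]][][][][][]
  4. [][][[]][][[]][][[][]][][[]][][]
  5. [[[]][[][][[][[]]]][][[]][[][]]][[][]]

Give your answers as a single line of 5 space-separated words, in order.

String 1 '[][][][[[[]][[]]]][][[[[[]][][]]][]][]': depth seq [1 0 1 0 1 0 1 2 3 4 3 2 3 4 3 2 1 0 1 0 1 2 3 4 5 4 3 4 3 4 3 2 1 2 1 0 1 0]
  -> pairs=19 depth=5 groups=7 -> no
String 2 '[[]][][[][[[]]]][][][[[]]][[]]': depth seq [1 2 1 0 1 0 1 2 1 2 3 4 3 2 1 0 1 0 1 0 1 2 3 2 1 0 1 2 1 0]
  -> pairs=15 depth=4 groups=7 -> no
String 3 '[[[[[[[[[[[[]]]]]]]]]]]][][][][][]': depth seq [1 2 3 4 5 6 7 8 9 10 11 12 11 10 9 8 7 6 5 4 3 2 1 0 1 0 1 0 1 0 1 0 1 0]
  -> pairs=17 depth=12 groups=6 -> yes
String 4 '[][][[]][][[]][][[][]][][[]][][]': depth seq [1 0 1 0 1 2 1 0 1 0 1 2 1 0 1 0 1 2 1 2 1 0 1 0 1 2 1 0 1 0 1 0]
  -> pairs=16 depth=2 groups=11 -> no
String 5 '[[[]][[][][[][[]]]][][[]][[][]]][[][]]': depth seq [1 2 3 2 1 2 3 2 3 2 3 4 3 4 5 4 3 2 1 2 1 2 3 2 1 2 3 2 3 2 1 0 1 2 1 2 1 0]
  -> pairs=19 depth=5 groups=2 -> no

Answer: no no yes no no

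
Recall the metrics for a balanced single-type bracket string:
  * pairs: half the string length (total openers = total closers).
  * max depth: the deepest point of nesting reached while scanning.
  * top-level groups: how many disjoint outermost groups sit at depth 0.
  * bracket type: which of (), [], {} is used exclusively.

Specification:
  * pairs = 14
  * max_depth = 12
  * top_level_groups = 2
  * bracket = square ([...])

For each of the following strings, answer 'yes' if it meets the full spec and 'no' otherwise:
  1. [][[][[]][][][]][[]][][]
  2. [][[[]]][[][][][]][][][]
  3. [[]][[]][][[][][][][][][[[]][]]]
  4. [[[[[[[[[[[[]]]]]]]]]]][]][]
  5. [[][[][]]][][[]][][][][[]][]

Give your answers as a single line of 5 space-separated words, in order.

Answer: no no no yes no

Derivation:
String 1 '[][[][[]][][][]][[]][][]': depth seq [1 0 1 2 1 2 3 2 1 2 1 2 1 2 1 0 1 2 1 0 1 0 1 0]
  -> pairs=12 depth=3 groups=5 -> no
String 2 '[][[[]]][[][][][]][][][]': depth seq [1 0 1 2 3 2 1 0 1 2 1 2 1 2 1 2 1 0 1 0 1 0 1 0]
  -> pairs=12 depth=3 groups=6 -> no
String 3 '[[]][[]][][[][][][][][][[[]][]]]': depth seq [1 2 1 0 1 2 1 0 1 0 1 2 1 2 1 2 1 2 1 2 1 2 1 2 3 4 3 2 3 2 1 0]
  -> pairs=16 depth=4 groups=4 -> no
String 4 '[[[[[[[[[[[[]]]]]]]]]]][]][]': depth seq [1 2 3 4 5 6 7 8 9 10 11 12 11 10 9 8 7 6 5 4 3 2 1 2 1 0 1 0]
  -> pairs=14 depth=12 groups=2 -> yes
String 5 '[[][[][]]][][[]][][][][[]][]': depth seq [1 2 1 2 3 2 3 2 1 0 1 0 1 2 1 0 1 0 1 0 1 0 1 2 1 0 1 0]
  -> pairs=14 depth=3 groups=8 -> no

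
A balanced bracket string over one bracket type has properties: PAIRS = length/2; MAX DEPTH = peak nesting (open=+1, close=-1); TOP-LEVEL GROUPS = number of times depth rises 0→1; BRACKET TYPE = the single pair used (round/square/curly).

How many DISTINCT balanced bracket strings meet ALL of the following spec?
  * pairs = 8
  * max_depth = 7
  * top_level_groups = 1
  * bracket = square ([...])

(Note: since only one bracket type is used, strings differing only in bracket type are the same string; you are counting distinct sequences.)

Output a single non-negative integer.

Spec: pairs=8 depth=7 groups=1
Count(depth <= 7) = 428
Count(depth <= 6) = 417
Count(depth == 7) = 428 - 417 = 11

Answer: 11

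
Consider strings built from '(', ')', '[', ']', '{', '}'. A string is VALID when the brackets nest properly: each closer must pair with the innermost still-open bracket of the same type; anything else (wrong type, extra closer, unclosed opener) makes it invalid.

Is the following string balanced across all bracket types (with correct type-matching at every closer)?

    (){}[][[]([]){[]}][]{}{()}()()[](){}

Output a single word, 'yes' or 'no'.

Answer: yes

Derivation:
pos 0: push '('; stack = (
pos 1: ')' matches '('; pop; stack = (empty)
pos 2: push '{'; stack = {
pos 3: '}' matches '{'; pop; stack = (empty)
pos 4: push '['; stack = [
pos 5: ']' matches '['; pop; stack = (empty)
pos 6: push '['; stack = [
pos 7: push '['; stack = [[
pos 8: ']' matches '['; pop; stack = [
pos 9: push '('; stack = [(
pos 10: push '['; stack = [([
pos 11: ']' matches '['; pop; stack = [(
pos 12: ')' matches '('; pop; stack = [
pos 13: push '{'; stack = [{
pos 14: push '['; stack = [{[
pos 15: ']' matches '['; pop; stack = [{
pos 16: '}' matches '{'; pop; stack = [
pos 17: ']' matches '['; pop; stack = (empty)
pos 18: push '['; stack = [
pos 19: ']' matches '['; pop; stack = (empty)
pos 20: push '{'; stack = {
pos 21: '}' matches '{'; pop; stack = (empty)
pos 22: push '{'; stack = {
pos 23: push '('; stack = {(
pos 24: ')' matches '('; pop; stack = {
pos 25: '}' matches '{'; pop; stack = (empty)
pos 26: push '('; stack = (
pos 27: ')' matches '('; pop; stack = (empty)
pos 28: push '('; stack = (
pos 29: ')' matches '('; pop; stack = (empty)
pos 30: push '['; stack = [
pos 31: ']' matches '['; pop; stack = (empty)
pos 32: push '('; stack = (
pos 33: ')' matches '('; pop; stack = (empty)
pos 34: push '{'; stack = {
pos 35: '}' matches '{'; pop; stack = (empty)
end: stack empty → VALID
Verdict: properly nested → yes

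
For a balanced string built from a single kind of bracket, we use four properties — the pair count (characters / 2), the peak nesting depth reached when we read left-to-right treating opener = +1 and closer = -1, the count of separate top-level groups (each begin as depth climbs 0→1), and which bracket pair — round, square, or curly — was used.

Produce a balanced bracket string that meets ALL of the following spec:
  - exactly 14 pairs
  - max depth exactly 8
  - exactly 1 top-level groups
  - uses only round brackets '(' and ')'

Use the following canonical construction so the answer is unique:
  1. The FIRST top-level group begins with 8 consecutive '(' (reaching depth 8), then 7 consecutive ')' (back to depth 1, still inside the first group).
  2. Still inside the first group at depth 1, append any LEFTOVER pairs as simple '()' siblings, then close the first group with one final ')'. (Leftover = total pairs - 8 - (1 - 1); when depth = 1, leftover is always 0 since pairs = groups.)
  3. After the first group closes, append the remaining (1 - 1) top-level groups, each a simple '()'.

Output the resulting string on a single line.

Spec: pairs=14 depth=8 groups=1
Leftover pairs = 14 - 8 - (1-1) = 6
First group: deep chain of depth 8 + 6 sibling pairs
Remaining 0 groups: simple '()' each

Answer: (((((((()))))))()()()()()())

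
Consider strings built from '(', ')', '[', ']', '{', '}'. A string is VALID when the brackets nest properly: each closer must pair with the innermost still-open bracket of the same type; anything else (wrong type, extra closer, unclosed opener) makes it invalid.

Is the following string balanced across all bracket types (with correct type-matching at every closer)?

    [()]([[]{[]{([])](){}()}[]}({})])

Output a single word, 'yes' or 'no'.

pos 0: push '['; stack = [
pos 1: push '('; stack = [(
pos 2: ')' matches '('; pop; stack = [
pos 3: ']' matches '['; pop; stack = (empty)
pos 4: push '('; stack = (
pos 5: push '['; stack = ([
pos 6: push '['; stack = ([[
pos 7: ']' matches '['; pop; stack = ([
pos 8: push '{'; stack = ([{
pos 9: push '['; stack = ([{[
pos 10: ']' matches '['; pop; stack = ([{
pos 11: push '{'; stack = ([{{
pos 12: push '('; stack = ([{{(
pos 13: push '['; stack = ([{{([
pos 14: ']' matches '['; pop; stack = ([{{(
pos 15: ')' matches '('; pop; stack = ([{{
pos 16: saw closer ']' but top of stack is '{' (expected '}') → INVALID
Verdict: type mismatch at position 16: ']' closes '{' → no

Answer: no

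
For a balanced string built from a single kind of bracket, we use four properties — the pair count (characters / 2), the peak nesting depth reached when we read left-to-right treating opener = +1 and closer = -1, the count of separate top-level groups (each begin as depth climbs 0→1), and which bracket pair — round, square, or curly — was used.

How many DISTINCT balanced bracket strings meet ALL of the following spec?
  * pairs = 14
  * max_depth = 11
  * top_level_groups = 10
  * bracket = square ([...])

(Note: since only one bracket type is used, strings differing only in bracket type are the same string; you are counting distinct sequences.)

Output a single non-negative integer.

Answer: 0

Derivation:
Spec: pairs=14 depth=11 groups=10
Count(depth <= 11) = 1700
Count(depth <= 10) = 1700
Count(depth == 11) = 1700 - 1700 = 0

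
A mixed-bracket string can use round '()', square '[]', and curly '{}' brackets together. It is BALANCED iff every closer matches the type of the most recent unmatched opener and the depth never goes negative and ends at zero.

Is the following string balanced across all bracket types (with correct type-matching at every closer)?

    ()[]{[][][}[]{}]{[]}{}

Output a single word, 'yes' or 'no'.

Answer: no

Derivation:
pos 0: push '('; stack = (
pos 1: ')' matches '('; pop; stack = (empty)
pos 2: push '['; stack = [
pos 3: ']' matches '['; pop; stack = (empty)
pos 4: push '{'; stack = {
pos 5: push '['; stack = {[
pos 6: ']' matches '['; pop; stack = {
pos 7: push '['; stack = {[
pos 8: ']' matches '['; pop; stack = {
pos 9: push '['; stack = {[
pos 10: saw closer '}' but top of stack is '[' (expected ']') → INVALID
Verdict: type mismatch at position 10: '}' closes '[' → no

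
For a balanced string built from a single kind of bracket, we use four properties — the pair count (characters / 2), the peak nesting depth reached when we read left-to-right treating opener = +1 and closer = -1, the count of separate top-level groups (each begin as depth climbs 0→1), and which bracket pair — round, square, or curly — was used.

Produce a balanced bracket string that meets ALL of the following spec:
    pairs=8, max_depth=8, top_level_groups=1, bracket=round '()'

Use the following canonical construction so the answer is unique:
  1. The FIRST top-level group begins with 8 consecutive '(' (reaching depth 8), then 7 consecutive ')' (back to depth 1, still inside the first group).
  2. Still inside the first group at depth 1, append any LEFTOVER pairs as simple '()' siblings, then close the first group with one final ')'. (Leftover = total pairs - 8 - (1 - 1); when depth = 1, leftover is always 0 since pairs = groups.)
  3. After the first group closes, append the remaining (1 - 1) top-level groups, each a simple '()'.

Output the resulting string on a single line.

Spec: pairs=8 depth=8 groups=1
Leftover pairs = 8 - 8 - (1-1) = 0
First group: deep chain of depth 8 + 0 sibling pairs
Remaining 0 groups: simple '()' each

Answer: (((((((())))))))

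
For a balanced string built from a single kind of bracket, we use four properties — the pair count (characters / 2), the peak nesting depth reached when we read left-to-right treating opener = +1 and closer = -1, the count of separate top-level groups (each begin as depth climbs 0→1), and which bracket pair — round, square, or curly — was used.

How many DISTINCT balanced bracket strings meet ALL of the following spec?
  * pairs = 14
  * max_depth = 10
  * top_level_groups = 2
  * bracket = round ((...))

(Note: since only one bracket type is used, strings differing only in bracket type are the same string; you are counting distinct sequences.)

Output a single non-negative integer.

Answer: 2948

Derivation:
Spec: pairs=14 depth=10 groups=2
Count(depth <= 10) = 742398
Count(depth <= 9) = 739450
Count(depth == 10) = 742398 - 739450 = 2948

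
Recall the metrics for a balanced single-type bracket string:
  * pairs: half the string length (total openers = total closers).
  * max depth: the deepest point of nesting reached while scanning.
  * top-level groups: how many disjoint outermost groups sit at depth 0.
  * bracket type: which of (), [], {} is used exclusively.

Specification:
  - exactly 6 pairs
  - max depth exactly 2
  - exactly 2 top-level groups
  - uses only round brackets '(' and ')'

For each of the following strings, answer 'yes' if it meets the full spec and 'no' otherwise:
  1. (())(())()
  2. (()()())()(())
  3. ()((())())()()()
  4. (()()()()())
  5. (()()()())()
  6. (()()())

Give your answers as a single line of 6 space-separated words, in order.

String 1 '(())(())()': depth seq [1 2 1 0 1 2 1 0 1 0]
  -> pairs=5 depth=2 groups=3 -> no
String 2 '(()()())()(())': depth seq [1 2 1 2 1 2 1 0 1 0 1 2 1 0]
  -> pairs=7 depth=2 groups=3 -> no
String 3 '()((())())()()()': depth seq [1 0 1 2 3 2 1 2 1 0 1 0 1 0 1 0]
  -> pairs=8 depth=3 groups=5 -> no
String 4 '(()()()()())': depth seq [1 2 1 2 1 2 1 2 1 2 1 0]
  -> pairs=6 depth=2 groups=1 -> no
String 5 '(()()()())()': depth seq [1 2 1 2 1 2 1 2 1 0 1 0]
  -> pairs=6 depth=2 groups=2 -> yes
String 6 '(()()())': depth seq [1 2 1 2 1 2 1 0]
  -> pairs=4 depth=2 groups=1 -> no

Answer: no no no no yes no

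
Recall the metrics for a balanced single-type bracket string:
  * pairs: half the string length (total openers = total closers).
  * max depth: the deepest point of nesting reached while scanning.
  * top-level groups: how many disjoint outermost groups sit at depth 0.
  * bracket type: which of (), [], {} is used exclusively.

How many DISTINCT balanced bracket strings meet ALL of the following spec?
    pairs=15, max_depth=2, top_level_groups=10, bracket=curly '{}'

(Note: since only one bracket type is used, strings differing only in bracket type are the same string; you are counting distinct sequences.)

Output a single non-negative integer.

Spec: pairs=15 depth=2 groups=10
Count(depth <= 2) = 2002
Count(depth <= 1) = 0
Count(depth == 2) = 2002 - 0 = 2002

Answer: 2002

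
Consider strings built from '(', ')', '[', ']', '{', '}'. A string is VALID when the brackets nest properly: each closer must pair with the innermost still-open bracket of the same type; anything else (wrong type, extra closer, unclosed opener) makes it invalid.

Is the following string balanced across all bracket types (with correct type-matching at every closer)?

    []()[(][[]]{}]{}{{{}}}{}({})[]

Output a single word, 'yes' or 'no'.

Answer: no

Derivation:
pos 0: push '['; stack = [
pos 1: ']' matches '['; pop; stack = (empty)
pos 2: push '('; stack = (
pos 3: ')' matches '('; pop; stack = (empty)
pos 4: push '['; stack = [
pos 5: push '('; stack = [(
pos 6: saw closer ']' but top of stack is '(' (expected ')') → INVALID
Verdict: type mismatch at position 6: ']' closes '(' → no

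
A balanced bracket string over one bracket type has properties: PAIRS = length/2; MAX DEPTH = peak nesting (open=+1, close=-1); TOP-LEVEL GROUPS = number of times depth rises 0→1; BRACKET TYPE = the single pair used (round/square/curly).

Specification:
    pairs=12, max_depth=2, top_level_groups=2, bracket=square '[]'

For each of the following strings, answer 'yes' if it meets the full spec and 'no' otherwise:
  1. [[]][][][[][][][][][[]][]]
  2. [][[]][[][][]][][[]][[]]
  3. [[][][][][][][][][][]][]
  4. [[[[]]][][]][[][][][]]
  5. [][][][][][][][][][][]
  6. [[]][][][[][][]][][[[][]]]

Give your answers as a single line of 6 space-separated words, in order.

Answer: no no yes no no no

Derivation:
String 1 '[[]][][][[][][][][][[]][]]': depth seq [1 2 1 0 1 0 1 0 1 2 1 2 1 2 1 2 1 2 1 2 3 2 1 2 1 0]
  -> pairs=13 depth=3 groups=4 -> no
String 2 '[][[]][[][][]][][[]][[]]': depth seq [1 0 1 2 1 0 1 2 1 2 1 2 1 0 1 0 1 2 1 0 1 2 1 0]
  -> pairs=12 depth=2 groups=6 -> no
String 3 '[[][][][][][][][][][]][]': depth seq [1 2 1 2 1 2 1 2 1 2 1 2 1 2 1 2 1 2 1 2 1 0 1 0]
  -> pairs=12 depth=2 groups=2 -> yes
String 4 '[[[[]]][][]][[][][][]]': depth seq [1 2 3 4 3 2 1 2 1 2 1 0 1 2 1 2 1 2 1 2 1 0]
  -> pairs=11 depth=4 groups=2 -> no
String 5 '[][][][][][][][][][][]': depth seq [1 0 1 0 1 0 1 0 1 0 1 0 1 0 1 0 1 0 1 0 1 0]
  -> pairs=11 depth=1 groups=11 -> no
String 6 '[[]][][][[][][]][][[[][]]]': depth seq [1 2 1 0 1 0 1 0 1 2 1 2 1 2 1 0 1 0 1 2 3 2 3 2 1 0]
  -> pairs=13 depth=3 groups=6 -> no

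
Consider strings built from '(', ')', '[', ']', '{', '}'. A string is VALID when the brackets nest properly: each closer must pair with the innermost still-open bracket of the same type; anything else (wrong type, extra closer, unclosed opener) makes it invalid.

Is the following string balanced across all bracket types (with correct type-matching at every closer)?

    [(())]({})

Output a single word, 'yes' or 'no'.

Answer: yes

Derivation:
pos 0: push '['; stack = [
pos 1: push '('; stack = [(
pos 2: push '('; stack = [((
pos 3: ')' matches '('; pop; stack = [(
pos 4: ')' matches '('; pop; stack = [
pos 5: ']' matches '['; pop; stack = (empty)
pos 6: push '('; stack = (
pos 7: push '{'; stack = ({
pos 8: '}' matches '{'; pop; stack = (
pos 9: ')' matches '('; pop; stack = (empty)
end: stack empty → VALID
Verdict: properly nested → yes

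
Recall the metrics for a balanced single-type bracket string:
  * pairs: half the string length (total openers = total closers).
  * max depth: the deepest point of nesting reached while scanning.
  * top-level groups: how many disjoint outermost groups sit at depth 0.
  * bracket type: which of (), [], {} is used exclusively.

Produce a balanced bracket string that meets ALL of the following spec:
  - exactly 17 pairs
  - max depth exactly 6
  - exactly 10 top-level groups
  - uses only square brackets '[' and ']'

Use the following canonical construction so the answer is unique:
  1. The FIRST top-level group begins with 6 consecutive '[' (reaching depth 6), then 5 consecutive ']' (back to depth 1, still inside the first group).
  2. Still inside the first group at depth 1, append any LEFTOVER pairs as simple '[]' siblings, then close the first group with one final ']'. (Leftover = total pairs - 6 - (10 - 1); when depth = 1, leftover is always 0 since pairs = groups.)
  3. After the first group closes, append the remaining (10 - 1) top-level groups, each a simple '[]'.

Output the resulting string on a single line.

Spec: pairs=17 depth=6 groups=10
Leftover pairs = 17 - 6 - (10-1) = 2
First group: deep chain of depth 6 + 2 sibling pairs
Remaining 9 groups: simple '[]' each

Answer: [[[[[[]]]]][][]][][][][][][][][][]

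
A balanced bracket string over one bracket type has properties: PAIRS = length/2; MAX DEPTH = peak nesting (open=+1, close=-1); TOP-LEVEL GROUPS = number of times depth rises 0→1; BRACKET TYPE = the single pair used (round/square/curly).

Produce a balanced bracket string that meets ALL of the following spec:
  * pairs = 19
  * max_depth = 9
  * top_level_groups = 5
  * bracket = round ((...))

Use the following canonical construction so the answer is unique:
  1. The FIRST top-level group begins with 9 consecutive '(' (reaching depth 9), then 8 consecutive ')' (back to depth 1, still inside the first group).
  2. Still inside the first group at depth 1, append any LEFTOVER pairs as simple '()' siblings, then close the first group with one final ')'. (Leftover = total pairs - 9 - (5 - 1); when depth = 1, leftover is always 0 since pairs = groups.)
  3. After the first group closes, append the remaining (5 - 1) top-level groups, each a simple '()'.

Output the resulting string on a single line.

Answer: ((((((((())))))))()()()()()())()()()()

Derivation:
Spec: pairs=19 depth=9 groups=5
Leftover pairs = 19 - 9 - (5-1) = 6
First group: deep chain of depth 9 + 6 sibling pairs
Remaining 4 groups: simple '()' each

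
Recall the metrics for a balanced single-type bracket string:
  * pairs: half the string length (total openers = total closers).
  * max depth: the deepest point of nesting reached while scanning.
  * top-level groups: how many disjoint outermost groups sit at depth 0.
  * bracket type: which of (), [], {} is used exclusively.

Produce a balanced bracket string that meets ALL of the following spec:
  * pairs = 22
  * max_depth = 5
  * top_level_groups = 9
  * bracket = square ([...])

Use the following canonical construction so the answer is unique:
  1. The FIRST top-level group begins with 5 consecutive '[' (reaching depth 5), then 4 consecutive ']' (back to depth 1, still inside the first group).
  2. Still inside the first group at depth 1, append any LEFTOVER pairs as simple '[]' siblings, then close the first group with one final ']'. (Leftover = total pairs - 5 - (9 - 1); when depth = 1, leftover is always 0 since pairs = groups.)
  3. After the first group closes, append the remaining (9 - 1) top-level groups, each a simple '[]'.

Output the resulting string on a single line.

Answer: [[[[[]]]][][][][][][][][][]][][][][][][][][]

Derivation:
Spec: pairs=22 depth=5 groups=9
Leftover pairs = 22 - 5 - (9-1) = 9
First group: deep chain of depth 5 + 9 sibling pairs
Remaining 8 groups: simple '[]' each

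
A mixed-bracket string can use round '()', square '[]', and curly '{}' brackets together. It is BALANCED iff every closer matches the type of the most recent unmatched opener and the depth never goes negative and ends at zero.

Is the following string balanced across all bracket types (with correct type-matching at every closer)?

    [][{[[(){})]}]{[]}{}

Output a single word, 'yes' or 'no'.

Answer: no

Derivation:
pos 0: push '['; stack = [
pos 1: ']' matches '['; pop; stack = (empty)
pos 2: push '['; stack = [
pos 3: push '{'; stack = [{
pos 4: push '['; stack = [{[
pos 5: push '['; stack = [{[[
pos 6: push '('; stack = [{[[(
pos 7: ')' matches '('; pop; stack = [{[[
pos 8: push '{'; stack = [{[[{
pos 9: '}' matches '{'; pop; stack = [{[[
pos 10: saw closer ')' but top of stack is '[' (expected ']') → INVALID
Verdict: type mismatch at position 10: ')' closes '[' → no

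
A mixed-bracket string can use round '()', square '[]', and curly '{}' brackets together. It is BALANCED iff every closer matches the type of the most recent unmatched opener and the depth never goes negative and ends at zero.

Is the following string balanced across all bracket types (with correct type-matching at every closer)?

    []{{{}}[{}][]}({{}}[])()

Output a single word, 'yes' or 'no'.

pos 0: push '['; stack = [
pos 1: ']' matches '['; pop; stack = (empty)
pos 2: push '{'; stack = {
pos 3: push '{'; stack = {{
pos 4: push '{'; stack = {{{
pos 5: '}' matches '{'; pop; stack = {{
pos 6: '}' matches '{'; pop; stack = {
pos 7: push '['; stack = {[
pos 8: push '{'; stack = {[{
pos 9: '}' matches '{'; pop; stack = {[
pos 10: ']' matches '['; pop; stack = {
pos 11: push '['; stack = {[
pos 12: ']' matches '['; pop; stack = {
pos 13: '}' matches '{'; pop; stack = (empty)
pos 14: push '('; stack = (
pos 15: push '{'; stack = ({
pos 16: push '{'; stack = ({{
pos 17: '}' matches '{'; pop; stack = ({
pos 18: '}' matches '{'; pop; stack = (
pos 19: push '['; stack = ([
pos 20: ']' matches '['; pop; stack = (
pos 21: ')' matches '('; pop; stack = (empty)
pos 22: push '('; stack = (
pos 23: ')' matches '('; pop; stack = (empty)
end: stack empty → VALID
Verdict: properly nested → yes

Answer: yes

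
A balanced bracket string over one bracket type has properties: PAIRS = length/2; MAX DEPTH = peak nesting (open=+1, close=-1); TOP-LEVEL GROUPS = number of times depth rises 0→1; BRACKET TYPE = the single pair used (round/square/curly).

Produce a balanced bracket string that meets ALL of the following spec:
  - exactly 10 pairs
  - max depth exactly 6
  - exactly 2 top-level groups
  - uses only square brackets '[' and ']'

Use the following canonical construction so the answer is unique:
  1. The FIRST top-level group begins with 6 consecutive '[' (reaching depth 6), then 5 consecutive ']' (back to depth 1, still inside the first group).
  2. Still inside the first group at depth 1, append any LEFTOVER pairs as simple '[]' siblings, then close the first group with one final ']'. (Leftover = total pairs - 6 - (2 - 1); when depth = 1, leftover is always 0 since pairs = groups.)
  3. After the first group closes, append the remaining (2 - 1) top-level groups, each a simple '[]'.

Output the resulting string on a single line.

Answer: [[[[[[]]]]][][][]][]

Derivation:
Spec: pairs=10 depth=6 groups=2
Leftover pairs = 10 - 6 - (2-1) = 3
First group: deep chain of depth 6 + 3 sibling pairs
Remaining 1 groups: simple '[]' each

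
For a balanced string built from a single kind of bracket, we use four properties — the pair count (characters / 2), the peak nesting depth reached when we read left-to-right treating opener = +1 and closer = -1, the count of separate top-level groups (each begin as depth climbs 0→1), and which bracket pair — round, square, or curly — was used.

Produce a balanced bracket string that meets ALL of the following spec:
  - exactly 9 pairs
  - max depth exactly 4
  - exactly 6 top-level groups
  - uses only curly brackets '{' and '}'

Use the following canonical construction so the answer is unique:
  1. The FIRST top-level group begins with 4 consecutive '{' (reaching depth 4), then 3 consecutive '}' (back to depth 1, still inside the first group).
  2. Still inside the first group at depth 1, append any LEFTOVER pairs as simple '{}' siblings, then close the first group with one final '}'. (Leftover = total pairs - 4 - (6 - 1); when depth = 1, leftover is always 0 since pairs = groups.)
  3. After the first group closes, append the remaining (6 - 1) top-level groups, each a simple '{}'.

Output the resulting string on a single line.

Answer: {{{{}}}}{}{}{}{}{}

Derivation:
Spec: pairs=9 depth=4 groups=6
Leftover pairs = 9 - 4 - (6-1) = 0
First group: deep chain of depth 4 + 0 sibling pairs
Remaining 5 groups: simple '{}' each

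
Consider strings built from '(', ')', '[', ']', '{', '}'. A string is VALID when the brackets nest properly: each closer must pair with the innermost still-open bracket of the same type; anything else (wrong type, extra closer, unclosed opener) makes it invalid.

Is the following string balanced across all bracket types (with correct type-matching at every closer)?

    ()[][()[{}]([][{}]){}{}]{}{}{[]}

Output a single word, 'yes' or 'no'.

Answer: yes

Derivation:
pos 0: push '('; stack = (
pos 1: ')' matches '('; pop; stack = (empty)
pos 2: push '['; stack = [
pos 3: ']' matches '['; pop; stack = (empty)
pos 4: push '['; stack = [
pos 5: push '('; stack = [(
pos 6: ')' matches '('; pop; stack = [
pos 7: push '['; stack = [[
pos 8: push '{'; stack = [[{
pos 9: '}' matches '{'; pop; stack = [[
pos 10: ']' matches '['; pop; stack = [
pos 11: push '('; stack = [(
pos 12: push '['; stack = [([
pos 13: ']' matches '['; pop; stack = [(
pos 14: push '['; stack = [([
pos 15: push '{'; stack = [([{
pos 16: '}' matches '{'; pop; stack = [([
pos 17: ']' matches '['; pop; stack = [(
pos 18: ')' matches '('; pop; stack = [
pos 19: push '{'; stack = [{
pos 20: '}' matches '{'; pop; stack = [
pos 21: push '{'; stack = [{
pos 22: '}' matches '{'; pop; stack = [
pos 23: ']' matches '['; pop; stack = (empty)
pos 24: push '{'; stack = {
pos 25: '}' matches '{'; pop; stack = (empty)
pos 26: push '{'; stack = {
pos 27: '}' matches '{'; pop; stack = (empty)
pos 28: push '{'; stack = {
pos 29: push '['; stack = {[
pos 30: ']' matches '['; pop; stack = {
pos 31: '}' matches '{'; pop; stack = (empty)
end: stack empty → VALID
Verdict: properly nested → yes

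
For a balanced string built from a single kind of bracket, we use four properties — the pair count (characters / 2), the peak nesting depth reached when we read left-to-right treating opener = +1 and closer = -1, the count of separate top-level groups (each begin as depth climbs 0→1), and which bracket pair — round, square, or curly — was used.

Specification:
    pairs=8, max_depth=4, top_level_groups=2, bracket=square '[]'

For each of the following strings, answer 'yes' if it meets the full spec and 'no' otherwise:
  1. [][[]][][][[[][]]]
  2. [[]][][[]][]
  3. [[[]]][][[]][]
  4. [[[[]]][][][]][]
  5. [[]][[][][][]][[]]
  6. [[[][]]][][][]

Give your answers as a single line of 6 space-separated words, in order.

Answer: no no no yes no no

Derivation:
String 1 '[][[]][][][[[][]]]': depth seq [1 0 1 2 1 0 1 0 1 0 1 2 3 2 3 2 1 0]
  -> pairs=9 depth=3 groups=5 -> no
String 2 '[[]][][[]][]': depth seq [1 2 1 0 1 0 1 2 1 0 1 0]
  -> pairs=6 depth=2 groups=4 -> no
String 3 '[[[]]][][[]][]': depth seq [1 2 3 2 1 0 1 0 1 2 1 0 1 0]
  -> pairs=7 depth=3 groups=4 -> no
String 4 '[[[[]]][][][]][]': depth seq [1 2 3 4 3 2 1 2 1 2 1 2 1 0 1 0]
  -> pairs=8 depth=4 groups=2 -> yes
String 5 '[[]][[][][][]][[]]': depth seq [1 2 1 0 1 2 1 2 1 2 1 2 1 0 1 2 1 0]
  -> pairs=9 depth=2 groups=3 -> no
String 6 '[[[][]]][][][]': depth seq [1 2 3 2 3 2 1 0 1 0 1 0 1 0]
  -> pairs=7 depth=3 groups=4 -> no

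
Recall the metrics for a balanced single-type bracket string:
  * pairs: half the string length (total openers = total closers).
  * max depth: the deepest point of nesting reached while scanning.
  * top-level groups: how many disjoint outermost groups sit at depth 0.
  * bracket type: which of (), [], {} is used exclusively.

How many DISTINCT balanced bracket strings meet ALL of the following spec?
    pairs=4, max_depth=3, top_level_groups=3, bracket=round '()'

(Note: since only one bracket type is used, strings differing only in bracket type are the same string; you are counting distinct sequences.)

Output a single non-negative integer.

Spec: pairs=4 depth=3 groups=3
Count(depth <= 3) = 3
Count(depth <= 2) = 3
Count(depth == 3) = 3 - 3 = 0

Answer: 0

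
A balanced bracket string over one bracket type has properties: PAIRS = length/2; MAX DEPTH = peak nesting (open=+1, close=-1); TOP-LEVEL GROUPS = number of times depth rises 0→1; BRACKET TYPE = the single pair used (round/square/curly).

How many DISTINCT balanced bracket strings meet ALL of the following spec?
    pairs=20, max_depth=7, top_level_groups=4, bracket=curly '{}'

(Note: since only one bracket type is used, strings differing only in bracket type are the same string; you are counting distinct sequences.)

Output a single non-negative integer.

Spec: pairs=20 depth=7 groups=4
Count(depth <= 7) = 690947256
Count(depth <= 6) = 548569896
Count(depth == 7) = 690947256 - 548569896 = 142377360

Answer: 142377360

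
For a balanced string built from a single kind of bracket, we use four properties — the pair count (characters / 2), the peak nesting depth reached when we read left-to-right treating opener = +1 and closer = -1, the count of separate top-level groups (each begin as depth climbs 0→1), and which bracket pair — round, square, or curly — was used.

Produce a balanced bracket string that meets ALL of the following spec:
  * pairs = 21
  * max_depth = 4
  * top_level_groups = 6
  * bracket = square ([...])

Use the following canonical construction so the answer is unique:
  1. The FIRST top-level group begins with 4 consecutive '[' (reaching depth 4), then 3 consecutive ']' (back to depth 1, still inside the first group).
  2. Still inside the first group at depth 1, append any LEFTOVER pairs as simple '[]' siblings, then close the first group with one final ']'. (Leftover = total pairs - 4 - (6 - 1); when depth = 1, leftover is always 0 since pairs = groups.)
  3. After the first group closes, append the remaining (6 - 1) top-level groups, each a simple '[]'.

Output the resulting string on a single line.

Spec: pairs=21 depth=4 groups=6
Leftover pairs = 21 - 4 - (6-1) = 12
First group: deep chain of depth 4 + 12 sibling pairs
Remaining 5 groups: simple '[]' each

Answer: [[[[]]][][][][][][][][][][][][]][][][][][]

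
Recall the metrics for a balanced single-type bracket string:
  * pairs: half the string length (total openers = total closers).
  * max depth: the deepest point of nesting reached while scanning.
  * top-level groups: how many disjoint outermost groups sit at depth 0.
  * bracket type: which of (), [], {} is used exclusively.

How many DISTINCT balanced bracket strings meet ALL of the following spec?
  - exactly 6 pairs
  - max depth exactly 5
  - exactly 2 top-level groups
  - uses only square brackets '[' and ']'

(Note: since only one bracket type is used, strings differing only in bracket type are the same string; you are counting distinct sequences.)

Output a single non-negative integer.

Answer: 2

Derivation:
Spec: pairs=6 depth=5 groups=2
Count(depth <= 5) = 42
Count(depth <= 4) = 40
Count(depth == 5) = 42 - 40 = 2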